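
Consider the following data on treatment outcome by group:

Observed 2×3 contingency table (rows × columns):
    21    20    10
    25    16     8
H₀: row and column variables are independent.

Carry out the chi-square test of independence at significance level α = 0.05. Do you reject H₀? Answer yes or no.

reject H₀: no

Row totals [51, 49], col totals [46, 36, 18], n=100
χ² = (21−23.46)²/23.46 + (20−18.36)²/18.36 + (10−9.18)²/9.18 + (25−22.54)²/22.54 + (16−17.64)²/17.64 + (8−8.82)²/8.82 = 0.9749
df = 2
p-value (upper-tail) = 0.61420
At α=0.05: p ≥ α → fail to reject H₀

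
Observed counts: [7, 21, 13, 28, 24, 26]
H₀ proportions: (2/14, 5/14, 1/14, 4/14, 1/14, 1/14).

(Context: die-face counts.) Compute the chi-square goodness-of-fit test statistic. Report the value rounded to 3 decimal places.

n = 119; E_i = n·p_i = [17.00, 42.50, 8.50, 34.00, 8.50, 8.50]
χ² = (7−17.00)²/17.00 + (21−42.50)²/42.50 + (13−8.50)²/8.50 + (28−34.00)²/34.00 + (24−8.50)²/8.50 + (26−8.50)²/8.50 = 84.4941
df = 5

test statistic = 84.494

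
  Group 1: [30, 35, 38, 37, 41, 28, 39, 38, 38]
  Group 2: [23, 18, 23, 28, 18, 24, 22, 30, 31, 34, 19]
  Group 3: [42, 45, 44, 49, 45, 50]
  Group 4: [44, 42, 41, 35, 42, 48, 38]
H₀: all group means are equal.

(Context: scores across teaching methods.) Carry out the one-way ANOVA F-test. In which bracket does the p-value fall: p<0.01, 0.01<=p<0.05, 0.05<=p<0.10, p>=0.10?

Group means [36.00, 24.55, 45.83, 41.43], grand mean 35.121
SSB = Σnᵢ(x̄ᵢ−x̄)² = 2204.240; SSW = ΣΣ(x−x̄ᵢ)² = 599.275
MSB = 2204.240/3 = 734.7468; MSW = 599.275/29 = 20.6647
F = MSB/MSW = 35.5557
df = (3, 29)
p-value (upper-tail) = 0.00000
→ bracket: p<0.01

p-value bracket: p<0.01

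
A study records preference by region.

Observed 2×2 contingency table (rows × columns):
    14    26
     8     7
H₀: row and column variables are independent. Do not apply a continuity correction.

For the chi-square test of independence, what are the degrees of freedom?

df = (r−1)(c−1) = (2−1)·(2−1) = 1

degrees of freedom = 1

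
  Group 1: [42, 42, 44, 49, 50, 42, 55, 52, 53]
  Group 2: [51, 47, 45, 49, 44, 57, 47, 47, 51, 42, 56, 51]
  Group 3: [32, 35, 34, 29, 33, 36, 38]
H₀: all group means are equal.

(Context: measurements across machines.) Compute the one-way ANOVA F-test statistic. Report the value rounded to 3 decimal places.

test statistic = 28.125

Group means [47.67, 48.92, 33.86], grand mean 44.750
SSB = Σnᵢ(x̄ᵢ−x̄)² = 1115.476; SSW = ΣΣ(x−x̄ᵢ)² = 495.774
MSB = 1115.476/2 = 557.7381; MSW = 495.774/25 = 19.8310
F = MSB/MSW = 28.1246
df = (2, 25)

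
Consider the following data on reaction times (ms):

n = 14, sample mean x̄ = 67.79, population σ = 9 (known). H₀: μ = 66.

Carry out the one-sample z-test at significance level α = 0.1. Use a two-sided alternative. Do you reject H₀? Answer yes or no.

reject H₀: no

SE = σ/√n = 9/√14 = 2.4054
z = (x̄−μ₀)/SE = (67.79−66)/2.4054 = 0.7442
p-value (two-sided) = 0.45677
At α=0.1: p ≥ α → fail to reject H₀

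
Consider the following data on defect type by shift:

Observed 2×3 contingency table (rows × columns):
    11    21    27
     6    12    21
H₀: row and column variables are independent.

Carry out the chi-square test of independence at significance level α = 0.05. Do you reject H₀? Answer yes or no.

reject H₀: no

Row totals [59, 39], col totals [17, 33, 48], n=98
χ² = (11−10.23)²/10.23 + (21−19.87)²/19.87 + (27−28.90)²/28.90 + (6−6.77)²/6.77 + (12−13.13)²/13.13 + (21−19.10)²/19.10 = 0.6193
df = 2
p-value (upper-tail) = 0.73371
At α=0.05: p ≥ α → fail to reject H₀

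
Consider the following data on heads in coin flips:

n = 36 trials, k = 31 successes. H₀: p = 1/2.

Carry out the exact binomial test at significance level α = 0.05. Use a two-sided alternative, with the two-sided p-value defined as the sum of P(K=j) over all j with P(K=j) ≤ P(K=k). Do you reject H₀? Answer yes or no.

Exact binomial: n=36, k=31, p₀=1/2=0.5000
P(X=j) = C(n,j)·p₀^j·(1−p₀)^(n−j); p = Σ P(X=j) over j with P(X=j) ≤ P(X=31)
p-value (two-sided) = 0.00001
At α=0.05: p < α → reject H₀

reject H₀: yes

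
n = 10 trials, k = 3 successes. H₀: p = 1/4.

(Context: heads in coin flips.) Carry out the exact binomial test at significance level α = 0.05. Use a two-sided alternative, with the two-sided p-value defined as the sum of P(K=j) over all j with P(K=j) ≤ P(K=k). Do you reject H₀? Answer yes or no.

reject H₀: no

Exact binomial: n=10, k=3, p₀=1/4=0.2500
P(X=j) = C(n,j)·p₀^j·(1−p₀)^(n−j); p = Σ P(X=j) over j with P(X=j) ≤ P(X=3)
p-value (two-sided) = 0.71843
At α=0.05: p ≥ α → fail to reject H₀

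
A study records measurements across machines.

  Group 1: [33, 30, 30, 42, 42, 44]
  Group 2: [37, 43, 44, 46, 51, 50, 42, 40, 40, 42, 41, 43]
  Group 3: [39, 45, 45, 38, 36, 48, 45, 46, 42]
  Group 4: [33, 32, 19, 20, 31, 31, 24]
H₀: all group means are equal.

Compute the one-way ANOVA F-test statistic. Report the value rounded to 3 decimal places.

test statistic = 18.042

Group means [36.83, 43.25, 42.67, 27.14], grand mean 38.647
SSB = Σnᵢ(x̄ᵢ−x̄)² = 1345.824; SSW = ΣΣ(x−x̄ᵢ)² = 745.940
MSB = 1345.824/3 = 448.6081; MSW = 745.940/30 = 24.8647
F = MSB/MSW = 18.0420
df = (3, 30)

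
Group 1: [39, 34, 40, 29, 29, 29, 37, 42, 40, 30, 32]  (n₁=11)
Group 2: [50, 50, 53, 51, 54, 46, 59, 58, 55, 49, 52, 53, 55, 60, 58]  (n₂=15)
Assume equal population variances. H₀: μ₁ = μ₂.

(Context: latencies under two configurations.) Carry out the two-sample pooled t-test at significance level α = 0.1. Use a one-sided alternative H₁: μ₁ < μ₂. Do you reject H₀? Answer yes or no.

reject H₀: yes

x̄₁=34.636, s₁=5.104, n₁=11
x̄₂=53.533, s₂=4.033, n₂=15
s_p² = [10·5.104² + 14·4.033²]/24 = 20.3449
SE = √(s_p²·(1/11+1/15)) = 1.7905
t = (34.636−53.533)/1.7905 = -10.5541
df = 24
p-value (one-sided, H₁ less) = 0.00000
At α=0.1: p < α → reject H₀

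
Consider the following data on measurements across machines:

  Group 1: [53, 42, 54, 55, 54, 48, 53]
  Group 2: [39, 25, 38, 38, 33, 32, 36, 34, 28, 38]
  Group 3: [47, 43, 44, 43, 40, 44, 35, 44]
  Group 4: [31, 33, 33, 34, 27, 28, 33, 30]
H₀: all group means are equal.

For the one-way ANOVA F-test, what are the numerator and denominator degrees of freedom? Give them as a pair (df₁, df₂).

k = 4 groups, N = 33 total
df = (k−1, N−k) = (4−1, 33−4) = (3, 29)

degrees of freedom = [3, 29]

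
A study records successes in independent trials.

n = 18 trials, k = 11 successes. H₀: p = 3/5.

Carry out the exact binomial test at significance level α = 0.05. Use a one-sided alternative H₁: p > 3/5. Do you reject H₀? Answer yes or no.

Exact binomial: n=18, k=11, p₀=3/5=0.6000
P(X≥11) from Σ C(n,i)·p₀^i·(1−p₀)^(n−i)
p-value (one-sided, H₁ greater) = 0.56344
At α=0.05: p ≥ α → fail to reject H₀

reject H₀: no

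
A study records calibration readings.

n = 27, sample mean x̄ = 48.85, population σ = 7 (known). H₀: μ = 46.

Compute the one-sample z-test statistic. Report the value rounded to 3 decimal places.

test statistic = 2.116

SE = σ/√n = 7/√27 = 1.3472
z = (x̄−μ₀)/SE = (48.85−46)/1.3472 = 2.1156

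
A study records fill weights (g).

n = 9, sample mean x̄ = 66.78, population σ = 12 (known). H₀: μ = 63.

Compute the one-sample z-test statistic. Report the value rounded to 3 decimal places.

SE = σ/√n = 12/√9 = 4.0000
z = (x̄−μ₀)/SE = (66.78−63)/4.0000 = 0.9450

test statistic = 0.945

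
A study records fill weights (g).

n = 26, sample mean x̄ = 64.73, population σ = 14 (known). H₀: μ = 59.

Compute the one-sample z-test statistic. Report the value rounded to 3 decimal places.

SE = σ/√n = 14/√26 = 2.7456
z = (x̄−μ₀)/SE = (64.73−59)/2.7456 = 2.0870

test statistic = 2.087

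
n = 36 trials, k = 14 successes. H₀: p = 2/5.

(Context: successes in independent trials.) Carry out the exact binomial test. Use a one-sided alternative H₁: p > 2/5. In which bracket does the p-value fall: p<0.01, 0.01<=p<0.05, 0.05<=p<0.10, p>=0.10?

p-value bracket: p>=0.10

Exact binomial: n=36, k=14, p₀=2/5=0.4000
P(X≥14) from Σ C(n,i)·p₀^i·(1−p₀)^(n−i)
p-value (one-sided, H₁ greater) = 0.61602
→ bracket: p>=0.10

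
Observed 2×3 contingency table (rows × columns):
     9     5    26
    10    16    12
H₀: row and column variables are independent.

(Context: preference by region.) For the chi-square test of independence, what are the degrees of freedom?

degrees of freedom = 2

df = (r−1)(c−1) = (2−1)·(3−1) = 2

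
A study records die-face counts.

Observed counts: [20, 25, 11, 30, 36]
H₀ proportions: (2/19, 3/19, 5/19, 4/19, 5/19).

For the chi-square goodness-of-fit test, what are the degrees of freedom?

degrees of freedom = 4

df = k − 1 = 5 − 1 = 4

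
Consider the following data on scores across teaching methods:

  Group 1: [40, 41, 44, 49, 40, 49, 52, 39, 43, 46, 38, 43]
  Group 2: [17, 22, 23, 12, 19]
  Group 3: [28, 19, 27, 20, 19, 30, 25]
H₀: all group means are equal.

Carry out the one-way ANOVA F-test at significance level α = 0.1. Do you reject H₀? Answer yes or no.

reject H₀: yes

Group means [43.67, 18.60, 24.00], grand mean 32.708
SSB = Σnᵢ(x̄ᵢ−x̄)² = 2967.092; SSW = ΣΣ(x−x̄ᵢ)² = 425.867
MSB = 2967.092/2 = 1483.5458; MSW = 425.867/21 = 20.2794
F = MSB/MSW = 73.1554
df = (2, 21)
p-value (upper-tail) = 0.00000
At α=0.1: p < α → reject H₀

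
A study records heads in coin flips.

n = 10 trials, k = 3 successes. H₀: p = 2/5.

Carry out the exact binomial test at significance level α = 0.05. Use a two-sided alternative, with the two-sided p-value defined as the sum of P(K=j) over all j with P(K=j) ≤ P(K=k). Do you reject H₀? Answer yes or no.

Exact binomial: n=10, k=3, p₀=2/5=0.4000
P(X=j) = C(n,j)·p₀^j·(1−p₀)^(n−j); p = Σ P(X=j) over j with P(X=j) ≤ P(X=3)
p-value (two-sided) = 0.74918
At α=0.05: p ≥ α → fail to reject H₀

reject H₀: no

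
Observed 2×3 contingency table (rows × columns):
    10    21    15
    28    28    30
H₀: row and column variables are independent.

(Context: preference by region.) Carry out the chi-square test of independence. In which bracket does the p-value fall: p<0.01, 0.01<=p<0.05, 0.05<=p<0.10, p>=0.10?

p-value bracket: p>=0.10

Row totals [46, 86], col totals [38, 49, 45], n=132
χ² = (10−13.24)²/13.24 + (21−17.08)²/17.08 + (15−15.68)²/15.68 + (28−24.76)²/24.76 + (28−31.92)²/31.92 + (30−29.32)²/29.32 = 2.6483
df = 2
p-value (upper-tail) = 0.26603
→ bracket: p>=0.10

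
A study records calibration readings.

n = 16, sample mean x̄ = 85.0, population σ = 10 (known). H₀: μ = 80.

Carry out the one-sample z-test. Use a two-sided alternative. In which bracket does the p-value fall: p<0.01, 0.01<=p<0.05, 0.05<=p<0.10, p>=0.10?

p-value bracket: 0.01<=p<0.05

SE = σ/√n = 10/√16 = 2.5000
z = (x̄−μ₀)/SE = (85.0−80)/2.5000 = 2.0000
p-value (two-sided) = 0.04550
→ bracket: 0.01<=p<0.05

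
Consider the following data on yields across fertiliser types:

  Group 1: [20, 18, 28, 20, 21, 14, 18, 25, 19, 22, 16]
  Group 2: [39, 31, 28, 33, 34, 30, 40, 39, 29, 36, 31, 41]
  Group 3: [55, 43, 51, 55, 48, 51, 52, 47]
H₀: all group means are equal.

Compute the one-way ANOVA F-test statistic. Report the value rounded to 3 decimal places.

test statistic = 116.840

Group means [20.09, 34.25, 50.25], grand mean 33.355
SSB = Σnᵢ(x̄ᵢ−x̄)² = 4228.438; SSW = ΣΣ(x−x̄ᵢ)² = 506.659
MSB = 4228.438/2 = 2114.2188; MSW = 506.659/28 = 18.0950
F = MSB/MSW = 116.8402
df = (2, 28)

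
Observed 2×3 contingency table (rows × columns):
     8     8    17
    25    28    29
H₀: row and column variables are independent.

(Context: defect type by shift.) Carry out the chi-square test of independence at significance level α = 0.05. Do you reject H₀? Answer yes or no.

reject H₀: no

Row totals [33, 82], col totals [33, 36, 46], n=115
χ² = (8−9.47)²/9.47 + (8−10.33)²/10.33 + (17−13.20)²/13.20 + (25−23.53)²/23.53 + (28−25.67)²/25.67 + (29−32.80)²/32.80 = 2.5913
df = 2
p-value (upper-tail) = 0.27372
At α=0.05: p ≥ α → fail to reject H₀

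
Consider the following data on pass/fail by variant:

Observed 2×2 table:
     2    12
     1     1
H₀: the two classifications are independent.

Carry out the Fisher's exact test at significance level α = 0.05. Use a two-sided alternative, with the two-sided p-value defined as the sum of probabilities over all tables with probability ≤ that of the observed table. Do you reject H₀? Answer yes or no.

Margins: r₁=14, r₂=2, c₁=3, c₂=13, n=16
p_obs = C(14,2)·C(2,1)/C(16,3); sum pmf over tables with pmf ≤ p_obs
p-value (two-sided) = 0.35000
At α=0.05: p ≥ α → fail to reject H₀

reject H₀: no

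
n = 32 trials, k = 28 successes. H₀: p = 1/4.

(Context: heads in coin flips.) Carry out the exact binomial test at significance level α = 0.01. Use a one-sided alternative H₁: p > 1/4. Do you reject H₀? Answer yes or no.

reject H₀: yes

Exact binomial: n=32, k=28, p₀=1/4=0.2500
P(X≥28) from Σ C(n,i)·p₀^i·(1−p₀)^(n−i)
p-value (one-sided, H₁ greater) = 0.00000
At α=0.01: p < α → reject H₀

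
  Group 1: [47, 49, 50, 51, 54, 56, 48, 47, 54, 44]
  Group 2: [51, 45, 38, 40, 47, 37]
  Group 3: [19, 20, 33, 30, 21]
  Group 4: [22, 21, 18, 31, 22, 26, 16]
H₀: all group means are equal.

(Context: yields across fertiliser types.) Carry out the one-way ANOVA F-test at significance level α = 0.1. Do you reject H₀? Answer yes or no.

Group means [50.00, 43.00, 24.60, 22.29], grand mean 37.036
SSB = Σnᵢ(x̄ᵢ−x̄)² = 4190.336; SSW = ΣΣ(x−x̄ᵢ)² = 596.629
MSB = 4190.336/3 = 1396.7786; MSW = 596.629/24 = 24.8595
F = MSB/MSW = 56.1869
df = (3, 24)
p-value (upper-tail) = 0.00000
At α=0.1: p < α → reject H₀

reject H₀: yes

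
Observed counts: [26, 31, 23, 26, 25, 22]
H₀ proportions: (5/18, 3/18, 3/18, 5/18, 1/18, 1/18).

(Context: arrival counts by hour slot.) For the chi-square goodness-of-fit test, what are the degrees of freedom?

df = k − 1 = 6 − 1 = 5

degrees of freedom = 5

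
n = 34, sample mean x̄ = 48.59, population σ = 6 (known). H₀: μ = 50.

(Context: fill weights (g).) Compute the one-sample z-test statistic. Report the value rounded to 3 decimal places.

SE = σ/√n = 6/√34 = 1.0290
z = (x̄−μ₀)/SE = (48.59−50)/1.0290 = -1.3703

test statistic = -1.370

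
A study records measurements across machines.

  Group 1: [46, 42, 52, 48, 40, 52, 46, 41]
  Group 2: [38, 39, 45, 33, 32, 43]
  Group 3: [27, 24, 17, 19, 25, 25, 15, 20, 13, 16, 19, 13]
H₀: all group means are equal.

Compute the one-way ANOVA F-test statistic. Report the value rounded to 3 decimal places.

test statistic = 77.083

Group means [45.88, 38.33, 19.42], grand mean 31.923
SSB = Σnᵢ(x̄ᵢ−x̄)² = 3680.721; SSW = ΣΣ(x−x̄ᵢ)² = 549.125
MSB = 3680.721/2 = 1840.3606; MSW = 549.125/23 = 23.8750
F = MSB/MSW = 77.0832
df = (2, 23)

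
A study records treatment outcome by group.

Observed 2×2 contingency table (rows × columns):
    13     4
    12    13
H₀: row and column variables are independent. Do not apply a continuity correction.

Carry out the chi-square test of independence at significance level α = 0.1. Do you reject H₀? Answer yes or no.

reject H₀: yes

Row totals [17, 25], col totals [25, 17], n=42
χ² = (13−10.12)²/10.12 + (4−6.88)²/6.88 + (12−14.88)²/14.88 + (13−10.12)²/10.12 = 3.4044
df = 1
p-value (upper-tail) = 0.06502
At α=0.1: p < α → reject H₀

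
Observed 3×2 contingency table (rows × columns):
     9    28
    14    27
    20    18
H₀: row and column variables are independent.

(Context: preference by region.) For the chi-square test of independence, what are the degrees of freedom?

degrees of freedom = 2

df = (r−1)(c−1) = (3−1)·(2−1) = 2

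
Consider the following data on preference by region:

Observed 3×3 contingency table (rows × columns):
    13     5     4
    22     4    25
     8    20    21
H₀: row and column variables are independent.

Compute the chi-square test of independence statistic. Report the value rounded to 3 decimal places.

Row totals [22, 51, 49], col totals [43, 29, 50], n=122
χ² = (13−7.75)²/7.75 + (5−5.23)²/5.23 + (4−9.02)²/9.02 + (22−17.98)²/17.98 + (4−12.12)²/12.12 + (25−20.90)²/20.90 + (8−17.27)²/17.27 + (20−11.65)²/11.65 + (21−20.08)²/20.08 = 24.5052
df = 4

test statistic = 24.505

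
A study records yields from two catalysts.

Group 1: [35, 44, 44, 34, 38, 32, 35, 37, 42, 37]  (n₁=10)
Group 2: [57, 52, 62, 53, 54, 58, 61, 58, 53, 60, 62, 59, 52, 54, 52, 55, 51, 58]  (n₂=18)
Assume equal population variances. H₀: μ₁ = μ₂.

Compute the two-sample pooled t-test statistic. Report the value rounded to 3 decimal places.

x̄₁=37.800, s₁=4.211, n₁=10
x̄₂=56.167, s₂=3.714, n₂=18
s_p² = [9·4.211² + 17·3.714²]/26 = 15.1577
SE = √(s_p²·(1/10+1/18)) = 1.5355
t = (37.800−56.167)/1.5355 = -11.9611
df = 26

test statistic = -11.961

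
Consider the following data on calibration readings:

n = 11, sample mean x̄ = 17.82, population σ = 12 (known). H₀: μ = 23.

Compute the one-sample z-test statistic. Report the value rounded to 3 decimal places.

SE = σ/√n = 12/√11 = 3.6181
z = (x̄−μ₀)/SE = (17.82−23)/3.6181 = -1.4317

test statistic = -1.432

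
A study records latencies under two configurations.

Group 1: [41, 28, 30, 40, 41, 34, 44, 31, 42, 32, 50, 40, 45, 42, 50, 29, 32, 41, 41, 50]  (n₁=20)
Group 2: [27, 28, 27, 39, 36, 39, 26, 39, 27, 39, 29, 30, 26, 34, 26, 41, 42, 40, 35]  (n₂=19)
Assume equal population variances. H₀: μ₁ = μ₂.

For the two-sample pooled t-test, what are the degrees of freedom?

df = n₁ + n₂ − 2 = 20 + 19 − 2 = 37

degrees of freedom = 37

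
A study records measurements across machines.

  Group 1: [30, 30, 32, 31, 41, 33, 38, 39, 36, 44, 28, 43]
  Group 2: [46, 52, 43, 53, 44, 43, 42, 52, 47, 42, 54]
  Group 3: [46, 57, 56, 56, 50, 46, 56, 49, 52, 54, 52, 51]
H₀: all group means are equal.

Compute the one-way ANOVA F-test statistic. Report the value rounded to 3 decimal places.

Group means [35.42, 47.09, 52.08], grand mean 44.800
SSB = Σnᵢ(x̄ᵢ−x̄)² = 1750.858; SSW = ΣΣ(x−x̄ᵢ)² = 722.742
MSB = 1750.858/2 = 875.4288; MSW = 722.742/32 = 22.5857
F = MSB/MSW = 38.7603
df = (2, 32)

test statistic = 38.760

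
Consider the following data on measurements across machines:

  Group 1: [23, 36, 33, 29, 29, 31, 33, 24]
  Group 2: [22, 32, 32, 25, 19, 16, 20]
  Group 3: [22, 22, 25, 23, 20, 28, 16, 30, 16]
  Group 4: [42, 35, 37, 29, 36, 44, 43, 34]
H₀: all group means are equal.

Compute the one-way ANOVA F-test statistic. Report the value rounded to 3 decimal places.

Group means [29.75, 23.71, 22.44, 37.50], grand mean 28.312
SSB = Σnᵢ(x̄ᵢ−x̄)² = 1149.724; SSW = ΣΣ(x−x̄ᵢ)² = 749.151
MSB = 1149.724/3 = 383.2414; MSW = 749.151/28 = 26.7554
F = MSB/MSW = 14.3239
df = (3, 28)

test statistic = 14.324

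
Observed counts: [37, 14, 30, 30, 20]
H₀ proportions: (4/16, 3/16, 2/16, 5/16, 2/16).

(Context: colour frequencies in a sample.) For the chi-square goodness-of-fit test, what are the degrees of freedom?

df = k − 1 = 5 − 1 = 4

degrees of freedom = 4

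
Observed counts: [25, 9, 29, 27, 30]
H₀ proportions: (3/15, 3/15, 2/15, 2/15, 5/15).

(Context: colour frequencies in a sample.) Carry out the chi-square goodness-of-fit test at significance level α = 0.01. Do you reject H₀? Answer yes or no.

reject H₀: yes

n = 120; E_i = n·p_i = [24.00, 24.00, 16.00, 16.00, 40.00]
χ² = (25−24.00)²/24.00 + (9−24.00)²/24.00 + (29−16.00)²/16.00 + (27−16.00)²/16.00 + (30−40.00)²/40.00 = 30.0417
df = 4
p-value (upper-tail) = 0.00000
At α=0.01: p < α → reject H₀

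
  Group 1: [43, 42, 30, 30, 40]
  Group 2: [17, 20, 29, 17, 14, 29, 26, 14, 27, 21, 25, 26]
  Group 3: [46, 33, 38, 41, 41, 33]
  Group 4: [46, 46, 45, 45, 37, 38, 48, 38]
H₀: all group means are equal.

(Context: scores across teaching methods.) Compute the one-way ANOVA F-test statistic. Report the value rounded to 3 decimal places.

test statistic = 28.606

Group means [37.00, 22.08, 38.67, 42.88], grand mean 33.065
SSB = Σnᵢ(x̄ᵢ−x̄)² = 2482.746; SSW = ΣΣ(x−x̄ᵢ)² = 781.125
MSB = 2482.746/3 = 827.5820; MSW = 781.125/27 = 28.9306
F = MSB/MSW = 28.6058
df = (3, 27)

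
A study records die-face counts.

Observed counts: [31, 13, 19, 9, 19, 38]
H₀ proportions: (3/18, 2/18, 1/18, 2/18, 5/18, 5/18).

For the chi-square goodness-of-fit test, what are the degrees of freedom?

df = k − 1 = 6 − 1 = 5

degrees of freedom = 5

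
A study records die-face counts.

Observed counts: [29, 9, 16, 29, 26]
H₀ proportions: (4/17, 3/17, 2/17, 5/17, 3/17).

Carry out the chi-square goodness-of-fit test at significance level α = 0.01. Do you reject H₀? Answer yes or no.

n = 109; E_i = n·p_i = [25.65, 19.24, 12.82, 32.06, 19.24]
χ² = (29−25.65)²/25.65 + (9−19.24)²/19.24 + (16−12.82)²/12.82 + (29−32.06)²/32.06 + (26−19.24)²/19.24 = 9.3424
df = 4
p-value (upper-tail) = 0.05309
At α=0.01: p ≥ α → fail to reject H₀

reject H₀: no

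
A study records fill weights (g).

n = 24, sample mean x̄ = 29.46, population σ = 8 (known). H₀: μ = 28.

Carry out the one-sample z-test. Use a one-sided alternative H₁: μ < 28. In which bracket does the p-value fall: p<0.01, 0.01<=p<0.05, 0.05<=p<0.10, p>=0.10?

p-value bracket: p>=0.10

SE = σ/√n = 8/√24 = 1.6330
z = (x̄−μ₀)/SE = (29.46−28)/1.6330 = 0.8941
p-value (one-sided, H₁ less) = 0.81436
→ bracket: p>=0.10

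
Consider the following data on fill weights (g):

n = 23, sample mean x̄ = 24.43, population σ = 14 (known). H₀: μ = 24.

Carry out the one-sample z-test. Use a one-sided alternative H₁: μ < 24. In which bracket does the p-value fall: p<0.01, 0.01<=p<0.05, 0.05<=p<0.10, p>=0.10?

p-value bracket: p>=0.10

SE = σ/√n = 14/√23 = 2.9192
z = (x̄−μ₀)/SE = (24.43−24)/2.9192 = 0.1473
p-value (one-sided, H₁ less) = 0.55855
→ bracket: p>=0.10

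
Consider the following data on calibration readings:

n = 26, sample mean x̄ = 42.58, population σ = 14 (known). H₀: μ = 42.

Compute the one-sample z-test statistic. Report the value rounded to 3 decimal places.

test statistic = 0.211

SE = σ/√n = 14/√26 = 2.7456
z = (x̄−μ₀)/SE = (42.58−42)/2.7456 = 0.2112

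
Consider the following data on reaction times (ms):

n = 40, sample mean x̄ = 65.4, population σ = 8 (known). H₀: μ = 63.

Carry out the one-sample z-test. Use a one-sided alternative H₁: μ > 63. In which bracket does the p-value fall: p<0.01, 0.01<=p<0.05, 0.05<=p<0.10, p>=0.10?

SE = σ/√n = 8/√40 = 1.2649
z = (x̄−μ₀)/SE = (65.4−63)/1.2649 = 1.8974
p-value (one-sided, H₁ greater) = 0.02889
→ bracket: 0.01<=p<0.05

p-value bracket: 0.01<=p<0.05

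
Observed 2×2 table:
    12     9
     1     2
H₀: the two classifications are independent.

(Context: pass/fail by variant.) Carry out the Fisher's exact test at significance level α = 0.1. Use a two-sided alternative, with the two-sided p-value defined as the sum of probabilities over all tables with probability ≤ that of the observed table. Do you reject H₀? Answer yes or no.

Margins: r₁=21, r₂=3, c₁=13, c₂=11, n=24
p_obs = C(21,12)·C(3,1)/C(24,13); sum pmf over tables with pmf ≤ p_obs
p-value (two-sided) = 0.57609
At α=0.1: p ≥ α → fail to reject H₀

reject H₀: no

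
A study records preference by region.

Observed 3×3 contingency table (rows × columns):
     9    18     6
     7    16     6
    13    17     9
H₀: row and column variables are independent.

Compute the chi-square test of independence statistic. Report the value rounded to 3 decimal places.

test statistic = 1.333

Row totals [33, 29, 39], col totals [29, 51, 21], n=101
χ² = (9−9.48)²/9.48 + (18−16.66)²/16.66 + (6−6.86)²/6.86 + (7−8.33)²/8.33 + (16−14.64)²/14.64 + (6−6.03)²/6.03 + (13−11.20)²/11.20 + (17−19.69)²/19.69 + (9−8.11)²/8.11 = 1.3326
df = 4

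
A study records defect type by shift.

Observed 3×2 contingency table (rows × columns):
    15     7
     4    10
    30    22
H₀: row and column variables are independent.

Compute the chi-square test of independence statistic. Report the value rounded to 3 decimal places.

Row totals [22, 14, 52], col totals [49, 39], n=88
χ² = (15−12.25)²/12.25 + (7−9.75)²/9.75 + (4−7.80)²/7.80 + (10−6.20)²/6.20 + (30−28.95)²/28.95 + (22−23.05)²/23.05 = 5.6479
df = 2

test statistic = 5.648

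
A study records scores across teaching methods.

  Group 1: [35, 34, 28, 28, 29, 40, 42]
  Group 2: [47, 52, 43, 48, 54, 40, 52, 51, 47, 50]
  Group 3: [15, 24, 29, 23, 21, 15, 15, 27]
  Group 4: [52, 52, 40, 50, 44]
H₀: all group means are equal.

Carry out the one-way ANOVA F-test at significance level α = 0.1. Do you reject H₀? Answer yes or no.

reject H₀: yes

Group means [33.71, 48.40, 21.12, 47.60], grand mean 37.567
SSB = Σnᵢ(x̄ᵢ−x̄)² = 3943.463; SSW = ΣΣ(x−x̄ᵢ)² = 703.904
MSB = 3943.463/3 = 1314.4877; MSW = 703.904/26 = 27.0732
F = MSB/MSW = 48.5531
df = (3, 26)
p-value (upper-tail) = 0.00000
At α=0.1: p < α → reject H₀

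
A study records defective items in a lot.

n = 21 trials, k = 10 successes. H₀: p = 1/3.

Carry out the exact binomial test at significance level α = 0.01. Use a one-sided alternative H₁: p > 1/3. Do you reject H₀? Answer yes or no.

Exact binomial: n=21, k=10, p₀=1/3=0.3333
P(X≥10) from Σ C(n,i)·p₀^i·(1−p₀)^(n−i)
p-value (one-sided, H₁ greater) = 0.12478
At α=0.01: p ≥ α → fail to reject H₀

reject H₀: no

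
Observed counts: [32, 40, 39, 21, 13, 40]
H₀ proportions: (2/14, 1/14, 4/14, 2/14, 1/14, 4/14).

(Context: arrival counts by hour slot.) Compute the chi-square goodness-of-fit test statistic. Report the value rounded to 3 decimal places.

test statistic = 63.349

n = 185; E_i = n·p_i = [26.43, 13.21, 52.86, 26.43, 13.21, 52.86]
χ² = (32−26.43)²/26.43 + (40−13.21)²/13.21 + (39−52.86)²/52.86 + (21−26.43)²/26.43 + (13−13.21)²/13.21 + (40−52.86)²/52.86 = 63.3486
df = 5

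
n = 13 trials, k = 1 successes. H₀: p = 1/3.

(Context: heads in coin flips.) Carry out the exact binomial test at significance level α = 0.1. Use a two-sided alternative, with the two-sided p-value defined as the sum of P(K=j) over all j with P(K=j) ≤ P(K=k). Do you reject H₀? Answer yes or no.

Exact binomial: n=13, k=1, p₀=1/3=0.3333
P(X=j) = C(n,j)·p₀^j·(1−p₀)^(n−j); p = Σ P(X=j) over j with P(X=j) ≤ P(X=1)
p-value (two-sided) = 0.07319
At α=0.1: p < α → reject H₀

reject H₀: yes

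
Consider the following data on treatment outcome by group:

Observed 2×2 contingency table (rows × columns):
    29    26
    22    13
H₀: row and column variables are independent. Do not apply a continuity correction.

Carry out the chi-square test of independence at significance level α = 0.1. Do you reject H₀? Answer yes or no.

reject H₀: no

Row totals [55, 35], col totals [51, 39], n=90
χ² = (29−31.17)²/31.17 + (26−23.83)²/23.83 + (22−19.83)²/19.83 + (13−15.17)²/15.17 = 0.8938
df = 1
p-value (upper-tail) = 0.34445
At α=0.1: p ≥ α → fail to reject H₀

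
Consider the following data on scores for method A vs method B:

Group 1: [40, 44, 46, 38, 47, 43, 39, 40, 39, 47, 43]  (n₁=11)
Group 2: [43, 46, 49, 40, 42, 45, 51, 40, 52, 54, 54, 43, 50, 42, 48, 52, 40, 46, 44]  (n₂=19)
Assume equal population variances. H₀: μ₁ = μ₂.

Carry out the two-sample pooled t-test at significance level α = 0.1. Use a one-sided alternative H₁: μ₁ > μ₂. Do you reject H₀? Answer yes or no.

x̄₁=42.364, s₁=3.355, n₁=11
x̄₂=46.368, s₂=4.798, n₂=19
s_p² = [10·3.355² + 18·4.798²]/28 = 18.8202
SE = √(s_p²·(1/11+1/19)) = 1.6436
t = (42.364−46.368)/1.6436 = -2.4366
df = 28
p-value (one-sided, H₁ greater) = 0.98928
At α=0.1: p ≥ α → fail to reject H₀

reject H₀: no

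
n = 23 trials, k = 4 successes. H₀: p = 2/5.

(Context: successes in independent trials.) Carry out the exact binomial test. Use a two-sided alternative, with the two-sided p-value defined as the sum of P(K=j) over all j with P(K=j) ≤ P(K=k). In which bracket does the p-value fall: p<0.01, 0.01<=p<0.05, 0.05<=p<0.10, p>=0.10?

p-value bracket: 0.01<=p<0.05

Exact binomial: n=23, k=4, p₀=2/5=0.4000
P(X=j) = C(n,j)·p₀^j·(1−p₀)^(n−j); p = Σ P(X=j) over j with P(X=j) ≤ P(X=4)
p-value (two-sided) = 0.03179
→ bracket: 0.01<=p<0.05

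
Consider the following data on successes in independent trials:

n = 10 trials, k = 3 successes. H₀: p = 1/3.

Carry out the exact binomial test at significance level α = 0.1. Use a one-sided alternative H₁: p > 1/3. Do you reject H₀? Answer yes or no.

reject H₀: no

Exact binomial: n=10, k=3, p₀=1/3=0.3333
P(X≥3) from Σ C(n,i)·p₀^i·(1−p₀)^(n−i)
p-value (one-sided, H₁ greater) = 0.70086
At α=0.1: p ≥ α → fail to reject H₀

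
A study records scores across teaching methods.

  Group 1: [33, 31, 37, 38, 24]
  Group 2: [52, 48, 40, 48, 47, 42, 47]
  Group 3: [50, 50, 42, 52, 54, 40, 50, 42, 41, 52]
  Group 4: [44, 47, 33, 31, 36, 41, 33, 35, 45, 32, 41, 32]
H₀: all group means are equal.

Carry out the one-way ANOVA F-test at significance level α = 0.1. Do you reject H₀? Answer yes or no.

Group means [32.60, 46.29, 47.30, 37.50], grand mean 41.471
SSB = Σnᵢ(x̄ᵢ−x̄)² = 1084.742; SSW = ΣΣ(x−x̄ᵢ)² = 847.729
MSB = 1084.742/3 = 361.5807; MSW = 847.729/30 = 28.2576
F = MSB/MSW = 12.7959
df = (3, 30)
p-value (upper-tail) = 0.00001
At α=0.1: p < α → reject H₀

reject H₀: yes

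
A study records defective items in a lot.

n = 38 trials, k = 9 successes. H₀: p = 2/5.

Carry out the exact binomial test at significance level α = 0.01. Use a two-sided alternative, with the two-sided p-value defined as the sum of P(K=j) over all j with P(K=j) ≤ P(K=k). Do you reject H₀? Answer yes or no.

reject H₀: no

Exact binomial: n=38, k=9, p₀=2/5=0.4000
P(X=j) = C(n,j)·p₀^j·(1−p₀)^(n−j); p = Σ P(X=j) over j with P(X=j) ≤ P(X=9)
p-value (two-sided) = 0.04624
At α=0.01: p ≥ α → fail to reject H₀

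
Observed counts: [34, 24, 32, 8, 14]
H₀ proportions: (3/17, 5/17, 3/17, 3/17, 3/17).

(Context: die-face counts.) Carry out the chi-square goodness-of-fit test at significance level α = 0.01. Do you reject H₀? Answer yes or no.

n = 112; E_i = n·p_i = [19.76, 32.94, 19.76, 19.76, 19.76]
χ² = (34−19.76)²/19.76 + (24−32.94)²/32.94 + (32−19.76)²/19.76 + (8−19.76)²/19.76 + (14−19.76)²/19.76 = 28.9381
df = 4
p-value (upper-tail) = 0.00001
At α=0.01: p < α → reject H₀

reject H₀: yes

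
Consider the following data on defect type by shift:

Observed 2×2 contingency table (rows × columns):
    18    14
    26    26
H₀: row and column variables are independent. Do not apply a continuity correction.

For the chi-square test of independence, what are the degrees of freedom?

degrees of freedom = 1

df = (r−1)(c−1) = (2−1)·(2−1) = 1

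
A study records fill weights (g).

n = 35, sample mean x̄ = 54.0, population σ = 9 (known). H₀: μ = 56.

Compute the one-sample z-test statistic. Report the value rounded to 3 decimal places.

SE = σ/√n = 9/√35 = 1.5213
z = (x̄−μ₀)/SE = (54.0−56)/1.5213 = -1.3147

test statistic = -1.315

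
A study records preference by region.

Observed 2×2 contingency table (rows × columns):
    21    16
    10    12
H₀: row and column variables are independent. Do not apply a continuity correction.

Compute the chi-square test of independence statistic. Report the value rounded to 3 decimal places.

test statistic = 0.707

Row totals [37, 22], col totals [31, 28], n=59
χ² = (21−19.44)²/19.44 + (16−17.56)²/17.56 + (10−11.56)²/11.56 + (12−10.44)²/10.44 = 0.7068
df = 1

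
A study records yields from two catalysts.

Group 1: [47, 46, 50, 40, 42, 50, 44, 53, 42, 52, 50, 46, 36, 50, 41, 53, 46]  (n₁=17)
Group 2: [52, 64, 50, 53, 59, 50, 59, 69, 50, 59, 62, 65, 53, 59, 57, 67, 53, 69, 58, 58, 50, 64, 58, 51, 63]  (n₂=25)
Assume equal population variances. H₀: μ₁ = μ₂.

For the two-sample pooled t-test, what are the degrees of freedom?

degrees of freedom = 40

df = n₁ + n₂ − 2 = 17 + 25 − 2 = 40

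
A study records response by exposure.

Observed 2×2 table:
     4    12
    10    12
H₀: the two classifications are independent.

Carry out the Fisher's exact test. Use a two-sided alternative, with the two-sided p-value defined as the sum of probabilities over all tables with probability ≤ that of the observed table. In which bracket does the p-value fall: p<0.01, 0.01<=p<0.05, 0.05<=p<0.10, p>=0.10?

p-value bracket: p>=0.10

Margins: r₁=16, r₂=22, c₁=14, c₂=24, n=38
p_obs = C(16,4)·C(22,10)/C(38,14); sum pmf over tables with pmf ≤ p_obs
p-value (two-sided) = 0.30871
→ bracket: p>=0.10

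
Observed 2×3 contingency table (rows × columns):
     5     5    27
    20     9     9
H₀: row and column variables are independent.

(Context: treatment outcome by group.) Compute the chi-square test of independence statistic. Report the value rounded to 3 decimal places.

test statistic = 19.133

Row totals [37, 38], col totals [25, 14, 36], n=75
χ² = (5−12.33)²/12.33 + (5−6.91)²/6.91 + (27−17.76)²/17.76 + (20−12.67)²/12.67 + (9−7.09)²/7.09 + (9−18.24)²/18.24 = 19.1329
df = 2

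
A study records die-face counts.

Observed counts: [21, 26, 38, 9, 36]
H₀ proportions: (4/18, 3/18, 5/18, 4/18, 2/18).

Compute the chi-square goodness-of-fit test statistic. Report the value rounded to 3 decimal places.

n = 130; E_i = n·p_i = [28.89, 21.67, 36.11, 28.89, 14.44]
χ² = (21−28.89)²/28.89 + (26−21.67)²/21.67 + (38−36.11)²/36.11 + (9−28.89)²/28.89 + (36−14.44)²/14.44 = 48.9800
df = 4

test statistic = 48.980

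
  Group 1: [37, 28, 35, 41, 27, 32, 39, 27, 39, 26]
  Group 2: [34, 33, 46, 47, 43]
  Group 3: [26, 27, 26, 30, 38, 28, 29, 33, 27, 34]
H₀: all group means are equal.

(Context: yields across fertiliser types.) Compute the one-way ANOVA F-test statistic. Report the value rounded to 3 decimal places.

test statistic = 6.867

Group means [33.10, 40.60, 29.80], grand mean 33.280
SSB = Σnᵢ(x̄ᵢ−x̄)² = 389.340; SSW = ΣΣ(x−x̄ᵢ)² = 623.700
MSB = 389.340/2 = 194.6700; MSW = 623.700/22 = 28.3500
F = MSB/MSW = 6.8667
df = (2, 22)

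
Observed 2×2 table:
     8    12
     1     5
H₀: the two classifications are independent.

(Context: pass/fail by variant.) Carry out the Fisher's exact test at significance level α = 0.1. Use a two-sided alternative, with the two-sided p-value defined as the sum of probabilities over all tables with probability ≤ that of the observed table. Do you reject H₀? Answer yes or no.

Margins: r₁=20, r₂=6, c₁=9, c₂=17, n=26
p_obs = C(20,8)·C(6,1)/C(26,9); sum pmf over tables with pmf ≤ p_obs
p-value (two-sided) = 0.37975
At α=0.1: p ≥ α → fail to reject H₀

reject H₀: no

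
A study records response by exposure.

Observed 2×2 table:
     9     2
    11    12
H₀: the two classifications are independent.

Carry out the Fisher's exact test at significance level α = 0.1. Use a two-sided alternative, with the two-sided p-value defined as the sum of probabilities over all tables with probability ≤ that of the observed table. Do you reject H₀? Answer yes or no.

Margins: r₁=11, r₂=23, c₁=20, c₂=14, n=34
p_obs = C(11,9)·C(23,11)/C(34,20); sum pmf over tables with pmf ≤ p_obs
p-value (two-sided) = 0.07642
At α=0.1: p < α → reject H₀

reject H₀: yes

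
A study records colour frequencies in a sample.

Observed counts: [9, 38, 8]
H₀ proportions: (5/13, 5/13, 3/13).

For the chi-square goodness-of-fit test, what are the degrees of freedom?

degrees of freedom = 2

df = k − 1 = 3 − 1 = 2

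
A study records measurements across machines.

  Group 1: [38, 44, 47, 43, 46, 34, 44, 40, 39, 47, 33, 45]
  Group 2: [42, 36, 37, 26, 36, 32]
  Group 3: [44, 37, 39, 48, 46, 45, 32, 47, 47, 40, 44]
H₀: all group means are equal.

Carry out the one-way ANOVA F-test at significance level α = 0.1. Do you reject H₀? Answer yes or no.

Group means [41.67, 34.83, 42.64], grand mean 40.621
SSB = Σnᵢ(x̄ᵢ−x̄)² = 258.782; SSW = ΣΣ(x−x̄ᵢ)² = 654.045
MSB = 258.782/2 = 129.3911; MSW = 654.045/26 = 25.1556
F = MSB/MSW = 5.1436
df = (2, 26)
p-value (upper-tail) = 0.01312
At α=0.1: p < α → reject H₀

reject H₀: yes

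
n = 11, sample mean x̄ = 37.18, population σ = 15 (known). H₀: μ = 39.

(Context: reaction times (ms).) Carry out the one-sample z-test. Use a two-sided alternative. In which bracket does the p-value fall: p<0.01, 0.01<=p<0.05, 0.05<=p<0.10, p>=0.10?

p-value bracket: p>=0.10

SE = σ/√n = 15/√11 = 4.5227
z = (x̄−μ₀)/SE = (37.18−39)/4.5227 = -0.4024
p-value (two-sided) = 0.68738
→ bracket: p>=0.10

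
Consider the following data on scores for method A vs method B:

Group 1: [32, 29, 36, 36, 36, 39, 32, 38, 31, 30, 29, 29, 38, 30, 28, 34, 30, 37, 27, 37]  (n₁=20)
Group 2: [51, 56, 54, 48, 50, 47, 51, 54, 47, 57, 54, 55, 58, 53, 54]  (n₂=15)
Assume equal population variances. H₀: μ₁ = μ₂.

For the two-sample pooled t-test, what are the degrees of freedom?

df = n₁ + n₂ − 2 = 20 + 15 − 2 = 33

degrees of freedom = 33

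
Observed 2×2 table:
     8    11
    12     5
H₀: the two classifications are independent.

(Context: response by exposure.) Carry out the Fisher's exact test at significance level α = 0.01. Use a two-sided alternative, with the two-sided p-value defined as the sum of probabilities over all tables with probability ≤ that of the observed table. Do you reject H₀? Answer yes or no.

reject H₀: no

Margins: r₁=19, r₂=17, c₁=20, c₂=16, n=36
p_obs = C(19,8)·C(17,12)/C(36,20); sum pmf over tables with pmf ≤ p_obs
p-value (two-sided) = 0.10647
At α=0.01: p ≥ α → fail to reject H₀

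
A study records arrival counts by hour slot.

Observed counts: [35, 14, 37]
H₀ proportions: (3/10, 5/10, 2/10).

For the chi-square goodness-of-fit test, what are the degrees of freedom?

degrees of freedom = 2

df = k − 1 = 3 − 1 = 2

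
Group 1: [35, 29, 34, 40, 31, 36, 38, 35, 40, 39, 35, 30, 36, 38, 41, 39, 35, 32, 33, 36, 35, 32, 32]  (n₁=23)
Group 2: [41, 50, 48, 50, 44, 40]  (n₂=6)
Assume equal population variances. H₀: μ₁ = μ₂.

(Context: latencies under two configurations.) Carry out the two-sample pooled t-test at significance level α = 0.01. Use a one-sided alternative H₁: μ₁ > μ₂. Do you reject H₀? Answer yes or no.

x̄₁=35.261, s₁=3.347, n₁=23
x̄₂=45.500, s₂=4.461, n₂=6
s_p² = [22·3.347² + 5·4.461²]/27 = 12.8124
SE = √(s_p²·(1/23+1/6)) = 1.6409
t = (35.261−45.500)/1.6409 = -6.2401
df = 27
p-value (one-sided, H₁ greater) = 1.00000
At α=0.01: p ≥ α → fail to reject H₀

reject H₀: no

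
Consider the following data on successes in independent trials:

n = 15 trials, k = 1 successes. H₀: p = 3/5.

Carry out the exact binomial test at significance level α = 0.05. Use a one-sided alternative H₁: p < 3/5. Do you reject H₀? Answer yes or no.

reject H₀: yes

Exact binomial: n=15, k=1, p₀=3/5=0.6000
P(X≤1) from Σ C(n,i)·p₀^i·(1−p₀)^(n−i)
p-value (one-sided, H₁ less) = 0.00003
At α=0.05: p < α → reject H₀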